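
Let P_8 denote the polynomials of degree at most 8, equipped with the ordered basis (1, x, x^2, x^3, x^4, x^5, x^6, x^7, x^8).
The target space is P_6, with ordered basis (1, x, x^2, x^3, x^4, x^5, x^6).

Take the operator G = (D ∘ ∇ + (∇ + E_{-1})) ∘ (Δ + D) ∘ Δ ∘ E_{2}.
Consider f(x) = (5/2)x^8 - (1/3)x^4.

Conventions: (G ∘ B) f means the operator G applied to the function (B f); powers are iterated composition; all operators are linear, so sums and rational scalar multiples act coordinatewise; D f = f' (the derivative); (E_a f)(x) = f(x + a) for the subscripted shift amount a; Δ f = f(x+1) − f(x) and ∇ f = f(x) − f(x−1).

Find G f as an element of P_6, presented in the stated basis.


E_{2} f = (5/2)x^8 + 40x^7 + 280x^6 + 1120x^5 + (8399/3)x^4 + (13432/3)x^3 + 4472x^2 + (7648/3)x + 1904/3
Δ E_{2} f = 20x^7 + 350x^6 + 2660x^5 + 11375x^4 + (88616/3)x^3 + 46540x^2 + (123464/3)x + 94445/6
Δ (Δ ∘ E_{2}) f = 140x^6 + 2520x^5 + 19250x^4 + 79800x^3 + 189136x^2 + 242736x + 394915/3
D (Δ ∘ E_{2}) f = 140x^6 + 2100x^5 + 13300x^4 + 45500x^3 + 88616x^2 + 93080x + 123464/3
(Δ + D) (Δ ∘ E_{2}) f = 280x^6 + 4620x^5 + 32550x^4 + 125300x^3 + 277752x^2 + 335816x + 172793
∇ (Δ + D) (Δ ∘ E_{2}) f = 1680x^5 + 18900x^4 + 89600x^3 + 222600x^2 + 288384x + 155154
D ∇ (Δ + D) (Δ ∘ E_{2}) f = 8400x^4 + 75600x^3 + 268800x^2 + 445200x + 288384
∇ (Δ + D) (Δ ∘ E_{2}) f = 1680x^5 + 18900x^4 + 89600x^3 + 222600x^2 + 288384x + 155154
E_{-1} (Δ + D) (Δ ∘ E_{2}) f = 280x^6 + 2940x^5 + 13650x^4 + 35700x^3 + 55152x^2 + 47432x + 17639
(∇ + E_{-1}) (Δ + D) (Δ ∘ E_{2}) f = 280x^6 + 4620x^5 + 32550x^4 + 125300x^3 + 277752x^2 + 335816x + 172793
(D ∘ ∇ + (∇ + E_{-1})) (Δ + D) (Δ ∘ E_{2}) f = 280x^6 + 4620x^5 + 40950x^4 + 200900x^3 + 546552x^2 + 781016x + 461177

the image equals g(x) = 280x^6 + 4620x^5 + 40950x^4 + 200900x^3 + 546552x^2 + 781016x + 461177


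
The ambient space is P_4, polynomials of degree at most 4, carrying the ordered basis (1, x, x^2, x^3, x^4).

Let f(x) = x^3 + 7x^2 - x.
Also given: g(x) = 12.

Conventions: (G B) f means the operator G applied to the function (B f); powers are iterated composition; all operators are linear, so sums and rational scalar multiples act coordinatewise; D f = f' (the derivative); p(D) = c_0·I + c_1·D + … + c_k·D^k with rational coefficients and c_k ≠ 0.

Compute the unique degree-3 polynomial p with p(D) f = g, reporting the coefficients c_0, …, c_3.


D^0 f = x^3 + 7x^2 - x
D^1 f = 3x^2 + 14x - 1
D^2 f = 6x + 14
D^3 f = 6
matching coefficients of g against c_0 f + c_1 Df + … from the top degree down determines the c_i
solution: c_0 = 0, c_1 = 0, c_2 = 0, c_3 = 2

c_0 = 0, c_1 = 0, c_2 = 0, c_3 = 2


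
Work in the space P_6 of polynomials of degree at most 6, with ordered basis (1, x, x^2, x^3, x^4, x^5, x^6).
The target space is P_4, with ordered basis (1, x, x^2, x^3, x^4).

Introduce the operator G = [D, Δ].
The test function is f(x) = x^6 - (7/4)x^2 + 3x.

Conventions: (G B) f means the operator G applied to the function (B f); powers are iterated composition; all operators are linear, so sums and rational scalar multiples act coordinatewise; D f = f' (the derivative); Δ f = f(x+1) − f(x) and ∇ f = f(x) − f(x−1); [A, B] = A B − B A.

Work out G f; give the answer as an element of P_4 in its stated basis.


g(x) = 0

Δ f = 6x^5 + 15x^4 + 20x^3 + 15x^2 + (5/2)x + 9/4
D Δ f = 30x^4 + 60x^3 + 60x^2 + 30x + 5/2
D f = 6x^5 - (7/2)x + 3
Δ D f = 30x^4 + 60x^3 + 60x^2 + 30x + 5/2
[D, Δ] f = 0


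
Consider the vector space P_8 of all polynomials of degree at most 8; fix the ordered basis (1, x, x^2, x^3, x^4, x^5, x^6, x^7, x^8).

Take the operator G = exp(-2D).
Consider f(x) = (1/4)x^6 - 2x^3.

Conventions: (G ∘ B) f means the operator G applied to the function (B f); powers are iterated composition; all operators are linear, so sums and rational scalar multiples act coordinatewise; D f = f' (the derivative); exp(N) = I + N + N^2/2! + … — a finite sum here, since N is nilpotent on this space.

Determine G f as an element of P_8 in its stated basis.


order-1 term: -3x^5 + 12x^2
order-2 term: 15x^4 - 24x
order-3 term: -40x^3 + 16
order-4 term: 60x^2
order-5 term: -48x
order-6 term: 16
the series for exp(-2D) f terminates at order 6
exp(-2D) f = (1/4)x^6 - 3x^5 + 15x^4 - 42x^3 + 72x^2 - 72x + 32

g(x) = (1/4)x^6 - 3x^5 + 15x^4 - 42x^3 + 72x^2 - 72x + 32


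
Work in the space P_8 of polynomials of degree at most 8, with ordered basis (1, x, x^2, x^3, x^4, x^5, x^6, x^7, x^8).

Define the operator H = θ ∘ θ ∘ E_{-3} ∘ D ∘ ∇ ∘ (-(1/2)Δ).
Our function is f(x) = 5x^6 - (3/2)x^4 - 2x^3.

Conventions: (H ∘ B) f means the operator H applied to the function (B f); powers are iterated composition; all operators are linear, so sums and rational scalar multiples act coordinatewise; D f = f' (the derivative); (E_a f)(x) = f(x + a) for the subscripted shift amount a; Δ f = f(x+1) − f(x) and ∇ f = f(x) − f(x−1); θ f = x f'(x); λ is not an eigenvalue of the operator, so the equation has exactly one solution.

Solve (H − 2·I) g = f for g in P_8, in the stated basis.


write g with unknown coordinates in the stated basis and equate coefficients in (H − 2·I) g = f
solving from the highest basis element down gives g = -(5/2)x^6 + (3/4)x^4 + 676x^3 - 2700x^2 + 2058x
check: H g = 1350x^3 - 5400x^2 + 4116x
so H g − 2·g = 5x^6 - (3/2)x^4 - 2x^3 = f ✓

the result is g(x) = -(5/2)x^6 + (3/4)x^4 + 676x^3 - 2700x^2 + 2058x


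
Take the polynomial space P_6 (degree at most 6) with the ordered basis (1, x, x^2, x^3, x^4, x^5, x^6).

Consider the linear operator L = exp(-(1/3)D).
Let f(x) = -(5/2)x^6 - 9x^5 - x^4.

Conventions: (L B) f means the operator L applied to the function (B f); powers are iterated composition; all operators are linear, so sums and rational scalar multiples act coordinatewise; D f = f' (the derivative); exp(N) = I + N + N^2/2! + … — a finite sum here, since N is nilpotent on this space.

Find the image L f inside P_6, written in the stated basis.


g(x) = -(5/2)x^6 - 4x^5 + (59/6)x^4 - (184/27)x^3 + (119/54)x^2 - (28/81)x + 31/1458

order-1 term: 5x^5 + 15x^4 + (4/3)x^3
order-2 term: -(25/6)x^4 - 10x^3 - (2/3)x^2
order-3 term: (50/27)x^3 + (10/3)x^2 + (4/27)x
order-4 term: -(25/54)x^2 - (5/9)x - 1/81
order-5 term: (5/81)x + 1/27
order-6 term: -5/1458
the series for exp(-(1/3)D) f terminates at order 6
exp(-(1/3)D) f = -(5/2)x^6 - 4x^5 + (59/6)x^4 - (184/27)x^3 + (119/54)x^2 - (28/81)x + 31/1458


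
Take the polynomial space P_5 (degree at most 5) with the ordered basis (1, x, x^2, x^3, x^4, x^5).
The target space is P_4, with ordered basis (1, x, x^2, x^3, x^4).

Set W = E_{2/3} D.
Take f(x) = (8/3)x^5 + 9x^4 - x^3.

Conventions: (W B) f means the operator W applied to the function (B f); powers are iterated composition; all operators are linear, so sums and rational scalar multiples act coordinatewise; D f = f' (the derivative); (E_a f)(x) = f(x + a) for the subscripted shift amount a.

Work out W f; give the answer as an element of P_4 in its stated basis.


D f = (40/3)x^4 + 36x^3 - 3x^2
E_{2/3} D f = (40/3)x^4 + (644/9)x^3 + (941/9)x^2 + (4844/81)x + 2908/243

the image equals g(x) = (40/3)x^4 + (644/9)x^3 + (941/9)x^2 + (4844/81)x + 2908/243


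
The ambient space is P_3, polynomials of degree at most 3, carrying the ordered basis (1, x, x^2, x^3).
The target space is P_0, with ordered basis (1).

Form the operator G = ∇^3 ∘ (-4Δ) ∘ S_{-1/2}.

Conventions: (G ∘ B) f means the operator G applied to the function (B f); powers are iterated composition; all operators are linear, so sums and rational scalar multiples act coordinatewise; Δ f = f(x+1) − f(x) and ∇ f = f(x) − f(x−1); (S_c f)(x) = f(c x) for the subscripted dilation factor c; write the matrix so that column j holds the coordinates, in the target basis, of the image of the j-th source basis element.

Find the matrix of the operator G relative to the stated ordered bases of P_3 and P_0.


image of 1: 0
image of x: 0
image of x^2: 0
image of x^3: 0
each image's coordinates form column j of the matrix

the matrix is [[0, 0, 0, 0]] (rows listed top to bottom)


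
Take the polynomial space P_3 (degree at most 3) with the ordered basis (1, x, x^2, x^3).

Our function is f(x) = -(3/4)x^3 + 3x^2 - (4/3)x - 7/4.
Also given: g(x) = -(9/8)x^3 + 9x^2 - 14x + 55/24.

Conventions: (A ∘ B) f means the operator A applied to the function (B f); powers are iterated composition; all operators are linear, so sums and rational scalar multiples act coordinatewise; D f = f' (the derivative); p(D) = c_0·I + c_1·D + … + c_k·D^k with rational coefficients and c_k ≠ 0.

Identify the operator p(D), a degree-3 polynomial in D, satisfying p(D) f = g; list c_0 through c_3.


D^0 f = -(3/4)x^3 + 3x^2 - (4/3)x - 7/4
D^1 f = -(9/4)x^2 + 6x - 4/3
D^2 f = -(9/2)x + 6
D^3 f = -9/2
matching coefficients of g against c_0 f + c_1 Df + … from the top degree down determines the c_i
solution: c_0 = 3/2, c_1 = -2, c_2 = 0, c_3 = -1/2

c_0 = 3/2, c_1 = -2, c_2 = 0, c_3 = -1/2


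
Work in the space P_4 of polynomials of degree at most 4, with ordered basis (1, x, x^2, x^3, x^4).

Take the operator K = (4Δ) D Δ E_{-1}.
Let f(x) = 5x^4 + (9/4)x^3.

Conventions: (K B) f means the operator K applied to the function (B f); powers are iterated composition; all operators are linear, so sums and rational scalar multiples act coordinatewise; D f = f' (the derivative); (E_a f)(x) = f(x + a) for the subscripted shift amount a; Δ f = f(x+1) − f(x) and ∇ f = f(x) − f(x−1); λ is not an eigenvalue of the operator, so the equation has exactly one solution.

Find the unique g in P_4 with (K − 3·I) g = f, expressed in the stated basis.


the image equals g(x) = -(5/3)x^4 - (3/4)x^3 - (160/3)x - 6

write g with unknown coordinates in the stated basis and equate coefficients in (K − 3·I) g = f
solving from the highest basis element down gives g = -(5/3)x^4 - (3/4)x^3 - (160/3)x - 6
check: K g = -160x - 18
so K g − 3·g = 5x^4 + (9/4)x^3 = f ✓


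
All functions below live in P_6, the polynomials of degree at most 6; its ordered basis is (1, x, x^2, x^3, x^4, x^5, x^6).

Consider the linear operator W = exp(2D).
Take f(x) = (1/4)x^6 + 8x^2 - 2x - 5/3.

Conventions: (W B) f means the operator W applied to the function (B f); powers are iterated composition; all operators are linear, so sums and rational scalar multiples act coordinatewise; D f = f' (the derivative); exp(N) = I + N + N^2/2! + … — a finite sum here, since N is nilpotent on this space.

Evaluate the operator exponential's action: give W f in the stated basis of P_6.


order-1 term: 3x^5 + 32x - 4
order-2 term: 15x^4 + 32
order-3 term: 40x^3
order-4 term: 60x^2
order-5 term: 48x
order-6 term: 16
the series for exp(2D) f terminates at order 6
exp(2D) f = (1/4)x^6 + 3x^5 + 15x^4 + 40x^3 + 68x^2 + 78x + 127/3

the result is g(x) = (1/4)x^6 + 3x^5 + 15x^4 + 40x^3 + 68x^2 + 78x + 127/3


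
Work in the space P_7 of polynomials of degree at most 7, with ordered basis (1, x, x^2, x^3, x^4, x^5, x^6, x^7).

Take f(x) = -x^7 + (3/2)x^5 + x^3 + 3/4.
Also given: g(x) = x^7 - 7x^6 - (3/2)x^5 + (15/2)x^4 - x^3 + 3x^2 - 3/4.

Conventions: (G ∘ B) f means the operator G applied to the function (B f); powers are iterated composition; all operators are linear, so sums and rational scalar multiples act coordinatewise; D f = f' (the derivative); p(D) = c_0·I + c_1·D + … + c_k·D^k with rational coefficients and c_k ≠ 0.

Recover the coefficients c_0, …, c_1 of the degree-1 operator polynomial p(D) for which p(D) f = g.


p(D) = -I + D, i.e. c_0 = -1, c_1 = 1

D^0 f = -x^7 + (3/2)x^5 + x^3 + 3/4
D^1 f = -7x^6 + (15/2)x^4 + 3x^2
matching coefficients of g against c_0 f + c_1 Df + … from the top degree down determines the c_i
solution: c_0 = -1, c_1 = 1


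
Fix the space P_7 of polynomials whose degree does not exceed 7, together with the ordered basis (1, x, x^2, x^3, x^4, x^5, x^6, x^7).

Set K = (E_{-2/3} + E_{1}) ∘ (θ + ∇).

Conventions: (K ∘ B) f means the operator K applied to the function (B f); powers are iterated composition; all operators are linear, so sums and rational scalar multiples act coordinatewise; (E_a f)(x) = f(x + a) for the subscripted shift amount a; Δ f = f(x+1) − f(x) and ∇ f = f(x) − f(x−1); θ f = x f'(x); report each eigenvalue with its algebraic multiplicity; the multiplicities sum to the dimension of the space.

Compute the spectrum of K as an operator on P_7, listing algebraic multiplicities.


λ = 0 (multiplicity 1), λ = 2 (multiplicity 1), λ = 4 (multiplicity 1), λ = 6 (multiplicity 1), λ = 8 (multiplicity 1), λ = 10 (multiplicity 1), λ = 12 (multiplicity 1), λ = 14 (multiplicity 1)

image of 1: 0
image of x: 2x + 7/3
image of x^2: 4x^2 + (16/3)x + 14/9
image of x^3: 6x^3 + 9x^2 + 9x + 67/9
image of x^4: 8x^4 + (40/3)x^3 + (80/3)x^2 + (880/27)x - 140/81
image of x^5: 10x^5 + (55/3)x^4 + (530/9)x^3 + (2390/27)x^2 - (215/81)x + 4391/243
image of x^6: 12x^6 + 24x^5 + 110x^4 + (1720/9)x^3 + 10x^2 + (3068/27)x - 3358/243
image of x^7: 14x^7 + (91/3)x^6 + (553/3)x^5 + (9695/27)x^4 + (5285/81)x^3 + (33691/81)x^2 - (64967/729)x + 94597/2187
the matrix is upper triangular; its diagonal is (0, 2, 4, 6, 8, 10, 12, 14)
for a triangular matrix the eigenvalues are the diagonal entries, with algebraic multiplicity their repetition count


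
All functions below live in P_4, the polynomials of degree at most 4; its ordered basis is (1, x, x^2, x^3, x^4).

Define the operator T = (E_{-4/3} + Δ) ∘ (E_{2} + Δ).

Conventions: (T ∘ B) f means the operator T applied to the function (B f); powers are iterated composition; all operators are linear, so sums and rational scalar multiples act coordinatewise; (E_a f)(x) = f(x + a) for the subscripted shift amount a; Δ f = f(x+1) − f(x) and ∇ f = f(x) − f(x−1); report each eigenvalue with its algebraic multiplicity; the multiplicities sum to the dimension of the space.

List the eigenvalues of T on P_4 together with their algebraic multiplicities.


λ = 1 (multiplicity 5)

image of 1: 1
image of x: x + 8/3
image of x^2: x^2 + (16/3)x + 52/9
image of x^3: x^3 + 8x^2 + (52/3)x + 746/27
image of x^4: x^4 + (32/3)x^3 + (104/3)x^2 + (2984/27)x + 6160/81
the matrix is upper triangular; its diagonal is (1, 1, 1, 1, 1)
for a triangular matrix the eigenvalues are the diagonal entries, with algebraic multiplicity their repetition count


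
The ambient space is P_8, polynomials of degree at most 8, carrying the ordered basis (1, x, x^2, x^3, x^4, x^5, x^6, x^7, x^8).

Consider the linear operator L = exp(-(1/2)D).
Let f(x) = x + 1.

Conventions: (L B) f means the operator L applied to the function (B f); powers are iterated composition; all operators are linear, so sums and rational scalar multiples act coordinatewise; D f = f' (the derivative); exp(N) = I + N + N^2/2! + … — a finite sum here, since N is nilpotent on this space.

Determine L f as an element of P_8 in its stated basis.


the image equals g(x) = x + 1/2

order-1 term: -1/2
the series for exp(-(1/2)D) f terminates at order 1
exp(-(1/2)D) f = x + 1/2


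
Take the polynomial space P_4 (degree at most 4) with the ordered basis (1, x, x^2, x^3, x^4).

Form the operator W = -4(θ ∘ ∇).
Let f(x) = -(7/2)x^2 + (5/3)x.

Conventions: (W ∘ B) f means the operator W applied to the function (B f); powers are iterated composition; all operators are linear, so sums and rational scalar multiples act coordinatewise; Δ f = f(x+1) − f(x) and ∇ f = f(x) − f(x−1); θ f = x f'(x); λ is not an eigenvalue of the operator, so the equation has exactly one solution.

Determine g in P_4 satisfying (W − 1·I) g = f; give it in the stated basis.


write g with unknown coordinates in the stated basis and equate coefficients in (W − 1·I) g = f
solving from the highest basis element down gives g = (7/2)x^2 - (89/3)x
check: W g = -28x
so W g − 1·g = -(7/2)x^2 + (5/3)x = f ✓

the image equals g(x) = (7/2)x^2 - (89/3)x


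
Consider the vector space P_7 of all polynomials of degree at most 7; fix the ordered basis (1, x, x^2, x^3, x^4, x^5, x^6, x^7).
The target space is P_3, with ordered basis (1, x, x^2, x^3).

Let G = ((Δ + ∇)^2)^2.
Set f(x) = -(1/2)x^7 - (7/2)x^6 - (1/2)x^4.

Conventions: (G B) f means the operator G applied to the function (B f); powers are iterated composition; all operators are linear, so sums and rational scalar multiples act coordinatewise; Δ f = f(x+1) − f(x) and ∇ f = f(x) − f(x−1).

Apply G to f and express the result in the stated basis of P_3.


the result is g(x) = -6720x^3 - 20160x^2 - 26880x - 27072

Δ f = -(7/2)x^6 - (63/2)x^5 - 70x^4 - (179/2)x^3 - 66x^2 - (53/2)x - 9/2
∇ f = -(7/2)x^6 - (21/2)x^5 + 35x^4 - (109/2)x^3 + 45x^2 - (39/2)x + 7/2
(Δ + ∇) f = -7x^6 - 42x^5 - 35x^4 - 144x^3 - 21x^2 - 46x - 1
Δ (Δ + ∇) f = -42x^5 - 315x^4 - 700x^3 - 1167x^2 - 866x - 295
∇ (Δ + ∇) f = -42x^5 - 105x^4 + 140x^3 - 537x^2 + 418x - 169
(Δ + ∇) (Δ + ∇) f = -84x^5 - 420x^4 - 560x^3 - 1704x^2 - 448x - 464
Δ (Δ + ∇)^2 f = -420x^4 - 2520x^3 - 5040x^2 - 7188x - 3216
∇ (Δ + ∇)^2 f = -420x^4 - 840x^3 - 2988x + 1032
(Δ + ∇) (Δ + ∇)^2 f = -840x^4 - 3360x^3 - 5040x^2 - 10176x - 2184
Δ (Δ + ∇) (Δ + ∇)^2 f = -3360x^3 - 15120x^2 - 23520x - 19416
∇ (Δ + ∇) (Δ + ∇)^2 f = -3360x^3 - 5040x^2 - 3360x - 7656
(Δ + ∇) (Δ + ∇) (Δ + ∇)^2 f = -6720x^3 - 20160x^2 - 26880x - 27072


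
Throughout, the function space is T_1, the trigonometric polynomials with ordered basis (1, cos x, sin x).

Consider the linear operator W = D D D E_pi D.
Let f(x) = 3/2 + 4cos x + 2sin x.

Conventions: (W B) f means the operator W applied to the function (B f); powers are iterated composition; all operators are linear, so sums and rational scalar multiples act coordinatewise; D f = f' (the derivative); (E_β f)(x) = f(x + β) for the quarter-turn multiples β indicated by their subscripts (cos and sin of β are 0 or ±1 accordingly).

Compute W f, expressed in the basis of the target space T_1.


D f = 2cos x - 4sin x
E_pi D f = -2cos x + 4sin x
D E_pi D f = 4cos x + 2sin x
D (D E_pi D) f = 2cos x - 4sin x
D D (D E_pi D) f = -4cos x - 2sin x

the image equals g(x) = -4cos x - 2sin x


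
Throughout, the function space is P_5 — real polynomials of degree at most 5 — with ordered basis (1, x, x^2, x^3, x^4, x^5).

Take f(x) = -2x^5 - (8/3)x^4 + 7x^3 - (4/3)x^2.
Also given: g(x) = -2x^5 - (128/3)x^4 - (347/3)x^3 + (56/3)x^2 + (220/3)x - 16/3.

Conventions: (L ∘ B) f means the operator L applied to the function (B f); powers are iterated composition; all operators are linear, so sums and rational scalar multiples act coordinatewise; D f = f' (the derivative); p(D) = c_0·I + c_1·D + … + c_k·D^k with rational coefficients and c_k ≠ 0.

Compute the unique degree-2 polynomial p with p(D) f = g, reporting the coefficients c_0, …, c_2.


c_0 = 1, c_1 = 4, c_2 = 2

D^0 f = -2x^5 - (8/3)x^4 + 7x^3 - (4/3)x^2
D^1 f = -10x^4 - (32/3)x^3 + 21x^2 - (8/3)x
D^2 f = -40x^3 - 32x^2 + 42x - 8/3
matching coefficients of g against c_0 f + c_1 Df + … from the top degree down determines the c_i
solution: c_0 = 1, c_1 = 4, c_2 = 2


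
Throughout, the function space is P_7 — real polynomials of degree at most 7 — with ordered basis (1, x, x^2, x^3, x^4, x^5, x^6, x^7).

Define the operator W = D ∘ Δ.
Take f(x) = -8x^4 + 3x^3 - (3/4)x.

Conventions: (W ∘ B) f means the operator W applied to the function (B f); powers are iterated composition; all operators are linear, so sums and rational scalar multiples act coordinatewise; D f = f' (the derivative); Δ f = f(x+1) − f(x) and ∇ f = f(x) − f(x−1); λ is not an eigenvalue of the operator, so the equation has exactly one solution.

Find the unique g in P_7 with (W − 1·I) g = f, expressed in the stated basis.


the result is g(x) = 8x^4 - 3x^3 + 96x^2 + (315/4)x + 215

write g with unknown coordinates in the stated basis and equate coefficients in (W − 1·I) g = f
solving from the highest basis element down gives g = 8x^4 - 3x^3 + 96x^2 + (315/4)x + 215
check: W g = 96x^2 + 78x + 215
so W g − 1·g = -8x^4 + 3x^3 - (3/4)x = f ✓


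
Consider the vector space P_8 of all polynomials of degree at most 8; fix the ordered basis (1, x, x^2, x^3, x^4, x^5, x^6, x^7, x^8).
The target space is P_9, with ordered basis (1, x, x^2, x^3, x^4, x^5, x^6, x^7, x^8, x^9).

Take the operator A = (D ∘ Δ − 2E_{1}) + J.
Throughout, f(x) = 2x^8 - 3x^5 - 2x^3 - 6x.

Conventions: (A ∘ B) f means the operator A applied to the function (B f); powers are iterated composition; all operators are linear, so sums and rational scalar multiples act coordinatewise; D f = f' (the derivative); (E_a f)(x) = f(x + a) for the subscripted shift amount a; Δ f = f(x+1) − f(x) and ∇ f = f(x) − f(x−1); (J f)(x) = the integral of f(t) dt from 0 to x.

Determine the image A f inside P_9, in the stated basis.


the image equals g(x) = (2/9)x^9 - 4x^8 - 32x^7 - (1/2)x^6 + 118x^5 + (619/2)x^4 + 340x^3 + 203x^2 + 62x + 13

Δ f = 16x^7 + 56x^6 + 112x^5 + 125x^4 + 82x^3 + 20x^2 - 5x - 9
D Δ f = 112x^6 + 336x^5 + 560x^4 + 500x^3 + 246x^2 + 40x - 5
E_{1} f = 2x^8 + 16x^7 + 56x^6 + 109x^5 + 125x^4 + 80x^3 + 20x^2 - 11x - 9
(-2E_{1}) f = -4x^8 - 32x^7 - 112x^6 - 218x^5 - 250x^4 - 160x^3 - 40x^2 + 22x + 18
(D ∘ Δ − 2E_{1}) f = -4x^8 - 32x^7 + 118x^5 + 310x^4 + 340x^3 + 206x^2 + 62x + 13
J f = (2/9)x^9 - (1/2)x^6 - (1/2)x^4 - 3x^2
((D ∘ Δ − 2E_{1}) + J) f = (2/9)x^9 - 4x^8 - 32x^7 - (1/2)x^6 + 118x^5 + (619/2)x^4 + 340x^3 + 203x^2 + 62x + 13


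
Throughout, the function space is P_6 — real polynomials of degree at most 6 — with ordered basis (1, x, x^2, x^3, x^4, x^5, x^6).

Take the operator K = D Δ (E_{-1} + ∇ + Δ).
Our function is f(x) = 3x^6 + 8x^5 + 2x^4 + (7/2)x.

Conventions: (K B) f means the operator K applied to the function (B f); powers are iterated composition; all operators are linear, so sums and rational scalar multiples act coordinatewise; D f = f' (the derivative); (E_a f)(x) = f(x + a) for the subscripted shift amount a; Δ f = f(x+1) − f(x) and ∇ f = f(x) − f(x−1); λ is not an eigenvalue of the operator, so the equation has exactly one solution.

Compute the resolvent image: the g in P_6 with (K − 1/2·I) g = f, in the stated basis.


g(x) = -6x^6 - 16x^5 - 364x^4 - 2800x^3 - 16656x^2 - 69695x - 142040

write g with unknown coordinates in the stated basis and equate coefficients in (K − 1/2·I) g = f
solving from the highest basis element down gives g = -6x^6 - 16x^5 - 364x^4 - 2800x^3 - 16656x^2 - 69695x - 142040
check: K g = -180x^4 - 1400x^3 - 8328x^2 - 34844x - 71020
so K g − 1/2·g = 3x^6 + 8x^5 + 2x^4 + (7/2)x = f ✓


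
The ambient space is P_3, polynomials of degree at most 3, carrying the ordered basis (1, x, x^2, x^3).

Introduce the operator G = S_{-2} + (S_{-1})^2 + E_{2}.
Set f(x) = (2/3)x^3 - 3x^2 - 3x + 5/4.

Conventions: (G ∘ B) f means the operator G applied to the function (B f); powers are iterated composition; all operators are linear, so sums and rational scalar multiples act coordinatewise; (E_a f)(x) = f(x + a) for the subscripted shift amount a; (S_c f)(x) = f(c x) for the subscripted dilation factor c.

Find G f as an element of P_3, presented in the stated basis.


S_{-2} f = -(16/3)x^3 - 12x^2 + 6x + 5/4
S_{-1} f = -(2/3)x^3 - 3x^2 + 3x + 5/4
S_{-1} S_{-1} f = (2/3)x^3 - 3x^2 - 3x + 5/4
E_{2} f = (2/3)x^3 + x^2 - 7x - 137/12
(S_{-2} + (S_{-1})^2 + E_{2}) f = -4x^3 - 14x^2 - 4x - 107/12

the image equals g(x) = -4x^3 - 14x^2 - 4x - 107/12


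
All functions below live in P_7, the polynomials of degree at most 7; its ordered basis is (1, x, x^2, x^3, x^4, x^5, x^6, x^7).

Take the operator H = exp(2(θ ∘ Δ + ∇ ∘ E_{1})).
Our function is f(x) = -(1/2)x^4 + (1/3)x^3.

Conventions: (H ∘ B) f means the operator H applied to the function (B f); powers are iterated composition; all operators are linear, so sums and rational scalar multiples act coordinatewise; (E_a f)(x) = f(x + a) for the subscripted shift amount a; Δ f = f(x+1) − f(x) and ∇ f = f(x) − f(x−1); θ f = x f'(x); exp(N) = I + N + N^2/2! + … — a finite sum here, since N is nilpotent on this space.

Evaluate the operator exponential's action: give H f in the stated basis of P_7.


g(x) = -(1/2)x^4 - (47/3)x^3 - 156x^2 - 532x - 1249/3

order-1 term: -16x^3 - 12x^2 - 4x - 1/3
order-2 term: -144x^2 - 144x - 32
order-3 term: -384x - 192
order-4 term: -192
the series for exp(2(θ ∘ Δ + ∇ ∘ E_{1})) f terminates at order 4
exp(2(θ ∘ Δ + ∇ ∘ E_{1})) f = -(1/2)x^4 - (47/3)x^3 - 156x^2 - 532x - 1249/3


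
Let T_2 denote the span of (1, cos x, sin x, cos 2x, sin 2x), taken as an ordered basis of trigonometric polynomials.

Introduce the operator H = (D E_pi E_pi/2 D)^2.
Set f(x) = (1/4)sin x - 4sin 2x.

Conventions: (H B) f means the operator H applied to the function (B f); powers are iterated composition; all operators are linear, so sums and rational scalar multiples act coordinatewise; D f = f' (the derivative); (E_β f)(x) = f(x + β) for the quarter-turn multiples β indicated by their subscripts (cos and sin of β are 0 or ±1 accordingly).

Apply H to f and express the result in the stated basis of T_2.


g(x) = -(1/4)sin x - 64sin 2x

D f = (1/4)cos x - 8cos 2x
E_pi/2 D f = -(1/4)sin x + 8cos 2x
E_pi E_pi/2 D f = (1/4)sin x + 8cos 2x
D E_pi E_pi/2 D f = (1/4)cos x - 16sin 2x
D (D E_pi E_pi/2 D) f = -(1/4)sin x - 32cos 2x
E_pi/2 D (D E_pi E_pi/2 D) f = -(1/4)cos x + 32cos 2x
E_pi E_pi/2 D (D E_pi E_pi/2 D) f = (1/4)cos x + 32cos 2x
D E_pi E_pi/2 D (D E_pi E_pi/2 D) f = -(1/4)sin x - 64sin 2x


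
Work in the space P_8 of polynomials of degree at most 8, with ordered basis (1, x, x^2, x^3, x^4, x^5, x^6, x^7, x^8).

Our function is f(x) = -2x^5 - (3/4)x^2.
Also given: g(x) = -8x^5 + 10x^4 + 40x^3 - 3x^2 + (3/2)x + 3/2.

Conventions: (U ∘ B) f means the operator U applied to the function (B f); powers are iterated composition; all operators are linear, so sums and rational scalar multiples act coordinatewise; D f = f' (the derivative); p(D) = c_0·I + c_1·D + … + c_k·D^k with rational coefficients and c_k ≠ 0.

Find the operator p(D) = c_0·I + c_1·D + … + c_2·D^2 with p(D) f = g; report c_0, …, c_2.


c_0 = 4, c_1 = -1, c_2 = -1

D^0 f = -2x^5 - (3/4)x^2
D^1 f = -10x^4 - (3/2)x
D^2 f = -40x^3 - 3/2
matching coefficients of g against c_0 f + c_1 Df + … from the top degree down determines the c_i
solution: c_0 = 4, c_1 = -1, c_2 = -1


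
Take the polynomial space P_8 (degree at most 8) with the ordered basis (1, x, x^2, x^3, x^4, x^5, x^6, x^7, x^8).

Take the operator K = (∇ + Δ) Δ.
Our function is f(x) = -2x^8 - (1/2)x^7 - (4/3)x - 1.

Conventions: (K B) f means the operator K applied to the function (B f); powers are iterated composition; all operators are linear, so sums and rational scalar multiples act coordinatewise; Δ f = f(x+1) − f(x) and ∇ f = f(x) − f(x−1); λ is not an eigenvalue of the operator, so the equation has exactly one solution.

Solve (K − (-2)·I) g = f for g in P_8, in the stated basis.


write g with unknown coordinates in the stated basis and equate coefficients in (K − (-2)·I) g = f
solving from the highest basis element down gives g = -x^8 - (1/4)x^7 + 56x^6 + (357/2)x^5 - (4375/4)x^4 - 6020x^3 + (8099/4)x^2 + (112873/3)x + 73737/4
check: K g = -112x^6 - 357x^5 + (4375/2)x^4 + 12040x^3 - (8099/2)x^2 - 75250x - 73739/2
so K g − (-2)·g = -2x^8 - (1/2)x^7 - (4/3)x - 1 = f ✓

the image equals g(x) = -x^8 - (1/4)x^7 + 56x^6 + (357/2)x^5 - (4375/4)x^4 - 6020x^3 + (8099/4)x^2 + (112873/3)x + 73737/4


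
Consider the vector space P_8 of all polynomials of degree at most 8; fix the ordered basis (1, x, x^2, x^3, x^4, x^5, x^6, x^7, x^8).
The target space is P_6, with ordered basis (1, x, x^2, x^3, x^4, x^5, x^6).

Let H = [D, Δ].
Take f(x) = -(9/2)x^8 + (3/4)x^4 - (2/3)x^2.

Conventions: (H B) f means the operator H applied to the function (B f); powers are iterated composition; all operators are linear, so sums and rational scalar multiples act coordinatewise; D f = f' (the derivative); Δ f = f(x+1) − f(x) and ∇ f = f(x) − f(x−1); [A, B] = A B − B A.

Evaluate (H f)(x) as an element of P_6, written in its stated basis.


the result is g(x) = 0

Δ f = -36x^7 - 126x^6 - 252x^5 - 315x^4 - 249x^3 - (243/2)x^2 - (103/3)x - 53/12
D Δ f = -252x^6 - 756x^5 - 1260x^4 - 1260x^3 - 747x^2 - 243x - 103/3
D f = -36x^7 + 3x^3 - (4/3)x
Δ D f = -252x^6 - 756x^5 - 1260x^4 - 1260x^3 - 747x^2 - 243x - 103/3
[D, Δ] f = 0


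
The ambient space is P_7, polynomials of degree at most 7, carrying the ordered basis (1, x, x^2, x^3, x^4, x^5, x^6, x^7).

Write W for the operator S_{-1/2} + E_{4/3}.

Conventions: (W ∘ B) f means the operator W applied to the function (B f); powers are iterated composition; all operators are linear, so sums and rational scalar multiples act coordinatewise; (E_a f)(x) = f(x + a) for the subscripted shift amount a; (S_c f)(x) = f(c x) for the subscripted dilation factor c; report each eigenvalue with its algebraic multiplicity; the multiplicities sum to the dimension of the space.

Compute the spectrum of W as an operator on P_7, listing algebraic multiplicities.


image of 1: 2
image of x: (1/2)x + 4/3
image of x^2: (5/4)x^2 + (8/3)x + 16/9
image of x^3: (7/8)x^3 + 4x^2 + (16/3)x + 64/27
image of x^4: (17/16)x^4 + (16/3)x^3 + (32/3)x^2 + (256/27)x + 256/81
image of x^5: (31/32)x^5 + (20/3)x^4 + (160/9)x^3 + (640/27)x^2 + (1280/81)x + 1024/243
image of x^6: (65/64)x^6 + 8x^5 + (80/3)x^4 + (1280/27)x^3 + (1280/27)x^2 + (2048/81)x + 4096/729
image of x^7: (127/128)x^7 + (28/3)x^6 + (112/3)x^5 + (2240/27)x^4 + (8960/81)x^3 + (7168/81)x^2 + (28672/729)x + 16384/2187
the matrix is upper triangular; its diagonal is (2, 1/2, 5/4, 7/8, 17/16, 31/32, 65/64, 127/128)
for a triangular matrix the eigenvalues are the diagonal entries, with algebraic multiplicity their repetition count

λ = 1/2 (multiplicity 1), λ = 7/8 (multiplicity 1), λ = 31/32 (multiplicity 1), λ = 127/128 (multiplicity 1), λ = 65/64 (multiplicity 1), λ = 17/16 (multiplicity 1), λ = 5/4 (multiplicity 1), λ = 2 (multiplicity 1)


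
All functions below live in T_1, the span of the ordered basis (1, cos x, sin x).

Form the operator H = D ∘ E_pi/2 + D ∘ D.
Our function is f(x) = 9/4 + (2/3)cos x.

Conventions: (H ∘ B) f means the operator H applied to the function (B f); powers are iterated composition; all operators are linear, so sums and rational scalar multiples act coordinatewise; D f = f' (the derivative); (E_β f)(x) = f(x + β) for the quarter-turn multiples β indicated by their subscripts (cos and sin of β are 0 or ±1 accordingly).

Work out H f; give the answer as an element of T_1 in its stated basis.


E_pi/2 f = 9/4 - (2/3)sin x
D E_pi/2 f = -(2/3)cos x
D f = -(2/3)sin x
D D f = -(2/3)cos x
(D ∘ E_pi/2 + D ∘ D) f = -(4/3)cos x

g(x) = -(4/3)cos x


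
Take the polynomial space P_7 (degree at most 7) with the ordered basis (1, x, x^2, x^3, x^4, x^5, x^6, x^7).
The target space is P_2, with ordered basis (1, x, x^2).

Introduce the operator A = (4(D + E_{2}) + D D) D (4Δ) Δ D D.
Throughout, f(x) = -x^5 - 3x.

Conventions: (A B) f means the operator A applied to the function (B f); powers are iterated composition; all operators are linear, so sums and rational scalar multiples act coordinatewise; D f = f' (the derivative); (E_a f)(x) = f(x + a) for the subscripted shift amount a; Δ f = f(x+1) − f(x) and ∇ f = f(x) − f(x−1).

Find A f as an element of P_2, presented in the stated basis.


D f = -5x^4 - 3
D D f = -20x^3
Δ D D f = -60x^2 - 60x - 20
Δ (Δ D D) f = -120x - 120
(4Δ) (Δ D D) f = -480x - 480
D (4Δ) (Δ D D) f = -480
D (D (4Δ)) (Δ D D) f = 0
E_{2} (D (4Δ)) (Δ D D) f = -480
(D + E_{2}) (D (4Δ)) (Δ D D) f = -480
(4(D + E_{2})) (D (4Δ)) (Δ D D) f = -1920
D (D (4Δ)) (Δ D D) f = 0
D D (D (4Δ)) (Δ D D) f = 0
(4(D + E_{2}) + D D) (D (4Δ)) (Δ D D) f = -1920

the result is g(x) = -1920


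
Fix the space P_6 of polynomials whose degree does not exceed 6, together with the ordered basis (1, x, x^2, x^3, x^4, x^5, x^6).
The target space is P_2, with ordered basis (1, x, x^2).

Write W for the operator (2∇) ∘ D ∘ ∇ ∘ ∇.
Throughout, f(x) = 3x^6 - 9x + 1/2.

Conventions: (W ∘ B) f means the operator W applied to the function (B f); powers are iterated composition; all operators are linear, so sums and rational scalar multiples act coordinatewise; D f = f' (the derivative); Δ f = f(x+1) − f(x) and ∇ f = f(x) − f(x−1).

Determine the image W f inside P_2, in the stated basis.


the image equals g(x) = 2160x^2 - 6480x + 5400

∇ f = 18x^5 - 45x^4 + 60x^3 - 45x^2 + 18x - 12
∇ ∇ f = 90x^4 - 360x^3 + 630x^2 - 540x + 186
D ∇ ∇ f = 360x^3 - 1080x^2 + 1260x - 540
∇ (D ∘ ∇ ∘ ∇) f = 1080x^2 - 3240x + 2700
(2∇) (D ∘ ∇ ∘ ∇) f = 2160x^2 - 6480x + 5400


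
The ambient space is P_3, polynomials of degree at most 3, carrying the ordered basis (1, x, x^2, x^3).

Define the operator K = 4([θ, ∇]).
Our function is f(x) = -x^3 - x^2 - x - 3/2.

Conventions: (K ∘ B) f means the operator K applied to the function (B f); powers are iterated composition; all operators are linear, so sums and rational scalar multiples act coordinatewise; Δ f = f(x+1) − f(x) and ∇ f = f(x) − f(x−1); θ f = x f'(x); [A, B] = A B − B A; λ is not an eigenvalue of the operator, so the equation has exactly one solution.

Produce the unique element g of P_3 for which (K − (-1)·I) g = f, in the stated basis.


the image equals g(x) = -x^3 - 13x^2 - 81x - 467/2

write g with unknown coordinates in the stated basis and equate coefficients in (K − (-1)·I) g = f
solving from the highest basis element down gives g = -x^3 - 13x^2 - 81x - 467/2
check: K g = 12x^2 + 80x + 232
so K g − (-1)·g = -x^3 - x^2 - x - 3/2 = f ✓


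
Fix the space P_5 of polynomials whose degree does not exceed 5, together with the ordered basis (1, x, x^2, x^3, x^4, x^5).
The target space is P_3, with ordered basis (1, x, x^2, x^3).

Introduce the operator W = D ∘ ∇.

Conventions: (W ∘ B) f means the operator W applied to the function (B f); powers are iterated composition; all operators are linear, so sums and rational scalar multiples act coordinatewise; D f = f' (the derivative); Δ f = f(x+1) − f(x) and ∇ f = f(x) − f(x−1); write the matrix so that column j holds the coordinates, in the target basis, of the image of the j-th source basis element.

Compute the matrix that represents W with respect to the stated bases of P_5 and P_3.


image of 1: 0
image of x: 0
image of x^2: 2
image of x^3: 6x - 3
image of x^4: 12x^2 - 12x + 4
image of x^5: 20x^3 - 30x^2 + 20x - 5
each image's coordinates form column j of the matrix

the matrix is [[0, 0, 2, -3, 4, -5]; [0, 0, 0, 6, -12, 20]; [0, 0, 0, 0, 12, -30]; [0, 0, 0, 0, 0, 20]] (rows listed top to bottom)


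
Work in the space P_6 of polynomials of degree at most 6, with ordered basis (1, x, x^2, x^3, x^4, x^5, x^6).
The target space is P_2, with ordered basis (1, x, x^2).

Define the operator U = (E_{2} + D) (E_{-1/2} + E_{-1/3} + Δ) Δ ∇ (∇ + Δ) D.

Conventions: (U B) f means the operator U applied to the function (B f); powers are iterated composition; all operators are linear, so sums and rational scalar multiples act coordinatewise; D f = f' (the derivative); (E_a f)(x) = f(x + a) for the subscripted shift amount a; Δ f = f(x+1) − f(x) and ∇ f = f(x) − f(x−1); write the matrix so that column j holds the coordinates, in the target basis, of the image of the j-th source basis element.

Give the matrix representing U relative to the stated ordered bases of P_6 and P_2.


image of 1: 0
image of x: 0
image of x^2: 0
image of x^3: 0
image of x^4: 96
image of x^5: 480x + 1480
image of x^6: 1440x^2 + 8880x + 8180
each image's coordinates form column j of the matrix

the matrix is [[0, 0, 0, 0, 96, 1480, 8180]; [0, 0, 0, 0, 0, 480, 8880]; [0, 0, 0, 0, 0, 0, 1440]] (rows listed top to bottom)


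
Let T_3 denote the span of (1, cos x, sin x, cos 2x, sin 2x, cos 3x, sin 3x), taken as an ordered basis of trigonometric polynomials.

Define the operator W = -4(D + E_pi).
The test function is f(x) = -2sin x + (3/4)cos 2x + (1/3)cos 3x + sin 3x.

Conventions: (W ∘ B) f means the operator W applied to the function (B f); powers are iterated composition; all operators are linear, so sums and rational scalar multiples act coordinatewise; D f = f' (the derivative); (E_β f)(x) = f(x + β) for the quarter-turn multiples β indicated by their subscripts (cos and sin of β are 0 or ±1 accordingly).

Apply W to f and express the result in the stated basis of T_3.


g(x) = 8cos x - 8sin x - 3cos 2x + 6sin 2x - (32/3)cos 3x + 8sin 3x

D f = -2cos x - (3/2)sin 2x + 3cos 3x - sin 3x
E_pi f = 2sin x + (3/4)cos 2x - (1/3)cos 3x - sin 3x
(D + E_pi) f = -2cos x + 2sin x + (3/4)cos 2x - (3/2)sin 2x + (8/3)cos 3x - 2sin 3x
(-4(D + E_pi)) f = 8cos x - 8sin x - 3cos 2x + 6sin 2x - (32/3)cos 3x + 8sin 3x


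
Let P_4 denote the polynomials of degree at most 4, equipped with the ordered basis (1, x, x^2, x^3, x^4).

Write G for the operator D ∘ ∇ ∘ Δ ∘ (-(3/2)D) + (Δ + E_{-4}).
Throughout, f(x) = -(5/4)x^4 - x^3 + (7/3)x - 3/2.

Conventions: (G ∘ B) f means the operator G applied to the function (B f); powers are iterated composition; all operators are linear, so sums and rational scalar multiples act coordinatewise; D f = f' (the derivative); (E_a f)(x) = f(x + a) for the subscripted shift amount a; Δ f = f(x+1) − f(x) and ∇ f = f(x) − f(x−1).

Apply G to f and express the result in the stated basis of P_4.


D f = -5x^3 - 3x^2 + 7/3
(-(3/2)D) f = (15/2)x^3 + (9/2)x^2 - 7/2
Δ (-(3/2)D) f = (45/2)x^2 + (63/2)x + 12
∇ Δ (-(3/2)D) f = 45x + 9
D ∇ Δ (-(3/2)D) f = 45
Δ f = -5x^3 - (21/2)x^2 - 8x + 1/12
E_{-4} f = -(5/4)x^4 + 19x^3 - 108x^2 + (823/3)x - 1601/6
(Δ + E_{-4}) f = -(5/4)x^4 + 14x^3 - (237/2)x^2 + (799/3)x - 1067/4
(D ∘ ∇ ∘ Δ ∘ (-(3/2)D) + (Δ + E_{-4})) f = -(5/4)x^4 + 14x^3 - (237/2)x^2 + (799/3)x - 887/4

the result is g(x) = -(5/4)x^4 + 14x^3 - (237/2)x^2 + (799/3)x - 887/4


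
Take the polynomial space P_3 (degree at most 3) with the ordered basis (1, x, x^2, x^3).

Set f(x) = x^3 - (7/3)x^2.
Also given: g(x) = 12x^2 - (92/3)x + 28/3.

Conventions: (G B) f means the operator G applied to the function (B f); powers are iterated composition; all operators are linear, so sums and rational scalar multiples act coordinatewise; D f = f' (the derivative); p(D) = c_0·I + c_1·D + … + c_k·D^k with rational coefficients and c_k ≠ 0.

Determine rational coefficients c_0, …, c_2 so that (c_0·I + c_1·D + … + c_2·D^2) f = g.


D^0 f = x^3 - (7/3)x^2
D^1 f = 3x^2 - (14/3)x
D^2 f = 6x - 14/3
matching coefficients of g against c_0 f + c_1 Df + … from the top degree down determines the c_i
solution: c_0 = 0, c_1 = 4, c_2 = -2

p(D) = 4·D − 2·D^2, i.e. c_0 = 0, c_1 = 4, c_2 = -2


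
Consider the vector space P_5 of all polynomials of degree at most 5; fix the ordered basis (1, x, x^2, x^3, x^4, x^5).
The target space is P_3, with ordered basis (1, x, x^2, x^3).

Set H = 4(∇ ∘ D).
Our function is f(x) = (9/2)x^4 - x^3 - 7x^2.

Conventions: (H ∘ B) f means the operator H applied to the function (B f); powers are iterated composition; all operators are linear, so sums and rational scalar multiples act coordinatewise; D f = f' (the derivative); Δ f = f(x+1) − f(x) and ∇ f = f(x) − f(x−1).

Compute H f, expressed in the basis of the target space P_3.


D f = 18x^3 - 3x^2 - 14x
∇ D f = 54x^2 - 60x + 7
(4(∇ ∘ D)) f = 216x^2 - 240x + 28

g(x) = 216x^2 - 240x + 28


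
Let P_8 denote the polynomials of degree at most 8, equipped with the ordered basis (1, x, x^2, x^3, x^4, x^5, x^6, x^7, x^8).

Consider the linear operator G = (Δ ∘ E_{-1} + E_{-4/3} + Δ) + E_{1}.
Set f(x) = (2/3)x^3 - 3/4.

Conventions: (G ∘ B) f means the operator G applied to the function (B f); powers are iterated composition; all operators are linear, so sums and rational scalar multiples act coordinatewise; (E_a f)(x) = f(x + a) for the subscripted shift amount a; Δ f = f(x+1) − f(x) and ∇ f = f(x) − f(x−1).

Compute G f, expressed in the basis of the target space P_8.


the image equals g(x) = (4/3)x^3 + (10/3)x^2 + (50/9)x - 175/162

E_{-1} f = (2/3)x^3 - 2x^2 + 2x - 17/12
Δ E_{-1} f = 2x^2 - 2x + 2/3
E_{-4/3} f = (2/3)x^3 - (8/3)x^2 + (32/9)x - 755/324
Δ f = 2x^2 + 2x + 2/3
(Δ ∘ E_{-1} + E_{-4/3} + Δ) f = (2/3)x^3 + (4/3)x^2 + (32/9)x - 323/324
E_{1} f = (2/3)x^3 + 2x^2 + 2x - 1/12
((Δ ∘ E_{-1} + E_{-4/3} + Δ) + E_{1}) f = (4/3)x^3 + (10/3)x^2 + (50/9)x - 175/162
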